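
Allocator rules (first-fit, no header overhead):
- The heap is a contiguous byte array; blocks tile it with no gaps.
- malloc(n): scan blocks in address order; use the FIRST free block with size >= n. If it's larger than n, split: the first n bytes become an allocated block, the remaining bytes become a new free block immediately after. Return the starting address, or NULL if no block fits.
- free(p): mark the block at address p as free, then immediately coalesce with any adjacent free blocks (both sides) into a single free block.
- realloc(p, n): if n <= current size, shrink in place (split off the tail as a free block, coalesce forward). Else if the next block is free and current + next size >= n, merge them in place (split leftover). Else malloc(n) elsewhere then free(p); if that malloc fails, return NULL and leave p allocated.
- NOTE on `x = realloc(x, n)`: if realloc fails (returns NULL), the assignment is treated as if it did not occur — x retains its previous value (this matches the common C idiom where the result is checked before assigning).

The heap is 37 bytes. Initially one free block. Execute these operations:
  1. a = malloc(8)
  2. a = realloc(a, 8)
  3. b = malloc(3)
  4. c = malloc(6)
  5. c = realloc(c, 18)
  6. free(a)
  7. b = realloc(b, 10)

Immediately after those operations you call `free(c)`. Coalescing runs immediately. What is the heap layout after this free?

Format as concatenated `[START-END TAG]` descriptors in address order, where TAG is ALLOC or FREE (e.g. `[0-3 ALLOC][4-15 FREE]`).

Op 1: a = malloc(8) -> a = 0; heap: [0-7 ALLOC][8-36 FREE]
Op 2: a = realloc(a, 8) -> a = 0; heap: [0-7 ALLOC][8-36 FREE]
Op 3: b = malloc(3) -> b = 8; heap: [0-7 ALLOC][8-10 ALLOC][11-36 FREE]
Op 4: c = malloc(6) -> c = 11; heap: [0-7 ALLOC][8-10 ALLOC][11-16 ALLOC][17-36 FREE]
Op 5: c = realloc(c, 18) -> c = 11; heap: [0-7 ALLOC][8-10 ALLOC][11-28 ALLOC][29-36 FREE]
Op 6: free(a) -> (freed a); heap: [0-7 FREE][8-10 ALLOC][11-28 ALLOC][29-36 FREE]
Op 7: b = realloc(b, 10) -> NULL (b unchanged); heap: [0-7 FREE][8-10 ALLOC][11-28 ALLOC][29-36 FREE]
free(c): c = 11 -> block [11-28 ALLOC]; mark free, coalesce with adjacent free neighbors -> [0-7 FREE][8-10 ALLOC][11-36 FREE]

Answer: [0-7 FREE][8-10 ALLOC][11-36 FREE]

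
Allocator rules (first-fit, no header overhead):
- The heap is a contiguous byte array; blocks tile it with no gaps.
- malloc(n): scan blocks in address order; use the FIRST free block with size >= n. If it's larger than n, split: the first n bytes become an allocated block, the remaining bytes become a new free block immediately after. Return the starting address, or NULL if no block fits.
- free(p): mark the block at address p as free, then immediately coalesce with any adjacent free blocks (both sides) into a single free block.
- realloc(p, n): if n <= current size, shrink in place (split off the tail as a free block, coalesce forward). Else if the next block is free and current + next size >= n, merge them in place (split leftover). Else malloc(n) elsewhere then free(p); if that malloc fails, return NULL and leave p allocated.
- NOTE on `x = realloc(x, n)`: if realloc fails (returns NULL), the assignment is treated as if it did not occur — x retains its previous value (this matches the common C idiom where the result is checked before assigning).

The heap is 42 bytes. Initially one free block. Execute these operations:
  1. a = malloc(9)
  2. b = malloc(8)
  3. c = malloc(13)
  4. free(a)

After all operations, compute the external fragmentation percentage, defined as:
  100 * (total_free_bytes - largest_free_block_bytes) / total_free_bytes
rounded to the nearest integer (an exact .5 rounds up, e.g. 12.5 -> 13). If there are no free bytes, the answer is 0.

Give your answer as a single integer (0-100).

Answer: 43

Derivation:
Op 1: a = malloc(9) -> a = 0; heap: [0-8 ALLOC][9-41 FREE]
Op 2: b = malloc(8) -> b = 9; heap: [0-8 ALLOC][9-16 ALLOC][17-41 FREE]
Op 3: c = malloc(13) -> c = 17; heap: [0-8 ALLOC][9-16 ALLOC][17-29 ALLOC][30-41 FREE]
Op 4: free(a) -> (freed a); heap: [0-8 FREE][9-16 ALLOC][17-29 ALLOC][30-41 FREE]
Free blocks: [9 12] total_free=21 largest=12 -> 100*(21-12)/21 = 900/21 ≈ 42.857 -> rounds to 43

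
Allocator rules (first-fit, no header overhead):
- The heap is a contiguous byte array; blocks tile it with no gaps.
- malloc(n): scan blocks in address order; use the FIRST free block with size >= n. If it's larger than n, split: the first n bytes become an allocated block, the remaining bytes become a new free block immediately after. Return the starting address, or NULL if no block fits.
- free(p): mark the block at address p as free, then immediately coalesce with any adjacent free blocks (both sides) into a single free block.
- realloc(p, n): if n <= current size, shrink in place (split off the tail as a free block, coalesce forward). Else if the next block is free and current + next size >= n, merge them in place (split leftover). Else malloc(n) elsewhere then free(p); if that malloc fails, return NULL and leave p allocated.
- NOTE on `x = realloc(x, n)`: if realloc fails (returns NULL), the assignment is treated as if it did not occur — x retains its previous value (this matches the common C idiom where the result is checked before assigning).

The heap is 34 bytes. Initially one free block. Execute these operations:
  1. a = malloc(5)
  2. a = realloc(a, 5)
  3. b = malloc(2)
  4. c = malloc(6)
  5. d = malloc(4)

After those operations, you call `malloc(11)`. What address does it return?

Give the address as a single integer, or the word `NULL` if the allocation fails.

Answer: 17

Derivation:
Op 1: a = malloc(5) -> a = 0; heap: [0-4 ALLOC][5-33 FREE]
Op 2: a = realloc(a, 5) -> a = 0; heap: [0-4 ALLOC][5-33 FREE]
Op 3: b = malloc(2) -> b = 5; heap: [0-4 ALLOC][5-6 ALLOC][7-33 FREE]
Op 4: c = malloc(6) -> c = 7; heap: [0-4 ALLOC][5-6 ALLOC][7-12 ALLOC][13-33 FREE]
Op 5: d = malloc(4) -> d = 13; heap: [0-4 ALLOC][5-6 ALLOC][7-12 ALLOC][13-16 ALLOC][17-33 FREE]
malloc(11): first-fit scan over [0-4 ALLOC][5-6 ALLOC][7-12 ALLOC][13-16 ALLOC][17-33 FREE] -> 17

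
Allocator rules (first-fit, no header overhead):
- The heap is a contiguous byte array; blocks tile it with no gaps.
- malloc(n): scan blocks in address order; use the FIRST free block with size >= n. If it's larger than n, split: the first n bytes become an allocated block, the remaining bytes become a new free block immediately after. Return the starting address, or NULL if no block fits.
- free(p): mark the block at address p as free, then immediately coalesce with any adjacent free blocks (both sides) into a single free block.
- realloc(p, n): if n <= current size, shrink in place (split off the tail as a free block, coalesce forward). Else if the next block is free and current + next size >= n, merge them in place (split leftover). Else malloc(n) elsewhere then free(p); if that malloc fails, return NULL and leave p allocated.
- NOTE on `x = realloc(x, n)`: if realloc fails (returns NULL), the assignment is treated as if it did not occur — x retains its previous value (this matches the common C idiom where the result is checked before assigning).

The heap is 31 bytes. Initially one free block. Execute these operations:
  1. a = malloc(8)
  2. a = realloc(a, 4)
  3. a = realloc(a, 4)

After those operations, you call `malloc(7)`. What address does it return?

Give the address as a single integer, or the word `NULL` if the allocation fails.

Op 1: a = malloc(8) -> a = 0; heap: [0-7 ALLOC][8-30 FREE]
Op 2: a = realloc(a, 4) -> a = 0; heap: [0-3 ALLOC][4-30 FREE]
Op 3: a = realloc(a, 4) -> a = 0; heap: [0-3 ALLOC][4-30 FREE]
malloc(7): first-fit scan over [0-3 ALLOC][4-30 FREE] -> 4

Answer: 4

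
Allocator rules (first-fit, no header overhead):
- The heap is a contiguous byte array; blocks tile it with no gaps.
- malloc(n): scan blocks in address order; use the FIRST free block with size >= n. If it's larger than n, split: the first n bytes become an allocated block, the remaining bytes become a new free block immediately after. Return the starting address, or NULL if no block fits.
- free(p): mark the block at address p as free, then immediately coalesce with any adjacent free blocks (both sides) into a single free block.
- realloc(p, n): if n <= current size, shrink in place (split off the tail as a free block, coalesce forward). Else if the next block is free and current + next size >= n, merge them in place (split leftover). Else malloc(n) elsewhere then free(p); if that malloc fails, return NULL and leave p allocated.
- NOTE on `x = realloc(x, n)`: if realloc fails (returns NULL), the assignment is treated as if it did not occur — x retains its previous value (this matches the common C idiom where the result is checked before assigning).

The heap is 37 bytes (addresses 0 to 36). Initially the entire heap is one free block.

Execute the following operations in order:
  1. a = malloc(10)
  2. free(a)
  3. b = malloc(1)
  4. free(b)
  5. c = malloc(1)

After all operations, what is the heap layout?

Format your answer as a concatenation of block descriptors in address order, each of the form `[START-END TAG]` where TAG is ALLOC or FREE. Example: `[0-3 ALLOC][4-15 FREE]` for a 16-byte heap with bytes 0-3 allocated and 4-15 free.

Answer: [0-0 ALLOC][1-36 FREE]

Derivation:
Op 1: a = malloc(10) -> a = 0; heap: [0-9 ALLOC][10-36 FREE]
Op 2: free(a) -> (freed a); heap: [0-36 FREE]
Op 3: b = malloc(1) -> b = 0; heap: [0-0 ALLOC][1-36 FREE]
Op 4: free(b) -> (freed b); heap: [0-36 FREE]
Op 5: c = malloc(1) -> c = 0; heap: [0-0 ALLOC][1-36 FREE]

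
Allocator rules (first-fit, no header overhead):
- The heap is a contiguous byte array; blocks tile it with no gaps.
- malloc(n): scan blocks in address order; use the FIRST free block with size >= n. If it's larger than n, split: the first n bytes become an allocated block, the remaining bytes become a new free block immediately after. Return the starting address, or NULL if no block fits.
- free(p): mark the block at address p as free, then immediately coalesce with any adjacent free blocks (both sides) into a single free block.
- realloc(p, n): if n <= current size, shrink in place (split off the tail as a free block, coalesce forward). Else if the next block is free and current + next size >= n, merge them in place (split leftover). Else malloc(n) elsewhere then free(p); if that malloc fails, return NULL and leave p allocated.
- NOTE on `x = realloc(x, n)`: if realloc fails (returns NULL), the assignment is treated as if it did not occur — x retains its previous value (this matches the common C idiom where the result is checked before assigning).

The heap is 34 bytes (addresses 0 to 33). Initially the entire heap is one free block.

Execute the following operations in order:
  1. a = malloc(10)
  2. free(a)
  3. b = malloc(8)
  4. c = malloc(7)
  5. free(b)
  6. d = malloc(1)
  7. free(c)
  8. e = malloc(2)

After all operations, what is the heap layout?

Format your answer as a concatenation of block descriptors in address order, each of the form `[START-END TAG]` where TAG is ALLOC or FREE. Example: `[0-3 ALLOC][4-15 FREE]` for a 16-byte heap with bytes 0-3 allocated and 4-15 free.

Op 1: a = malloc(10) -> a = 0; heap: [0-9 ALLOC][10-33 FREE]
Op 2: free(a) -> (freed a); heap: [0-33 FREE]
Op 3: b = malloc(8) -> b = 0; heap: [0-7 ALLOC][8-33 FREE]
Op 4: c = malloc(7) -> c = 8; heap: [0-7 ALLOC][8-14 ALLOC][15-33 FREE]
Op 5: free(b) -> (freed b); heap: [0-7 FREE][8-14 ALLOC][15-33 FREE]
Op 6: d = malloc(1) -> d = 0; heap: [0-0 ALLOC][1-7 FREE][8-14 ALLOC][15-33 FREE]
Op 7: free(c) -> (freed c); heap: [0-0 ALLOC][1-33 FREE]
Op 8: e = malloc(2) -> e = 1; heap: [0-0 ALLOC][1-2 ALLOC][3-33 FREE]

Answer: [0-0 ALLOC][1-2 ALLOC][3-33 FREE]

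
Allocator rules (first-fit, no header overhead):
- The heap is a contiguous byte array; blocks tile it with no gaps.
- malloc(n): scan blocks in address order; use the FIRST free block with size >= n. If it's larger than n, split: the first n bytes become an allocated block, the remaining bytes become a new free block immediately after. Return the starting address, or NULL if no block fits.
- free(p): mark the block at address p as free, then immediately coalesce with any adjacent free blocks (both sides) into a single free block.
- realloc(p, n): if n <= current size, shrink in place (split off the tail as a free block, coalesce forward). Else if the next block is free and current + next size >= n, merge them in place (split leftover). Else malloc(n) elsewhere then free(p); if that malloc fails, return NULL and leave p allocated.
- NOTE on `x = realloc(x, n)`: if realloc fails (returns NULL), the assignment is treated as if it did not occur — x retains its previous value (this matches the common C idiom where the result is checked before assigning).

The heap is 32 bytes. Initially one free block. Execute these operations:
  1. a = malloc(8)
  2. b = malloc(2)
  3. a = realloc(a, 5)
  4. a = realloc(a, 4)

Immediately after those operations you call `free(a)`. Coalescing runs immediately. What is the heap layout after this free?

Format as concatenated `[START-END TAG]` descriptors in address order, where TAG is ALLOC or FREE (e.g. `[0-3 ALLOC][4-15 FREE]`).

Answer: [0-7 FREE][8-9 ALLOC][10-31 FREE]

Derivation:
Op 1: a = malloc(8) -> a = 0; heap: [0-7 ALLOC][8-31 FREE]
Op 2: b = malloc(2) -> b = 8; heap: [0-7 ALLOC][8-9 ALLOC][10-31 FREE]
Op 3: a = realloc(a, 5) -> a = 0; heap: [0-4 ALLOC][5-7 FREE][8-9 ALLOC][10-31 FREE]
Op 4: a = realloc(a, 4) -> a = 0; heap: [0-3 ALLOC][4-7 FREE][8-9 ALLOC][10-31 FREE]
free(a): a = 0 -> block [0-3 ALLOC]; mark free, coalesce with adjacent free neighbors -> [0-7 FREE][8-9 ALLOC][10-31 FREE]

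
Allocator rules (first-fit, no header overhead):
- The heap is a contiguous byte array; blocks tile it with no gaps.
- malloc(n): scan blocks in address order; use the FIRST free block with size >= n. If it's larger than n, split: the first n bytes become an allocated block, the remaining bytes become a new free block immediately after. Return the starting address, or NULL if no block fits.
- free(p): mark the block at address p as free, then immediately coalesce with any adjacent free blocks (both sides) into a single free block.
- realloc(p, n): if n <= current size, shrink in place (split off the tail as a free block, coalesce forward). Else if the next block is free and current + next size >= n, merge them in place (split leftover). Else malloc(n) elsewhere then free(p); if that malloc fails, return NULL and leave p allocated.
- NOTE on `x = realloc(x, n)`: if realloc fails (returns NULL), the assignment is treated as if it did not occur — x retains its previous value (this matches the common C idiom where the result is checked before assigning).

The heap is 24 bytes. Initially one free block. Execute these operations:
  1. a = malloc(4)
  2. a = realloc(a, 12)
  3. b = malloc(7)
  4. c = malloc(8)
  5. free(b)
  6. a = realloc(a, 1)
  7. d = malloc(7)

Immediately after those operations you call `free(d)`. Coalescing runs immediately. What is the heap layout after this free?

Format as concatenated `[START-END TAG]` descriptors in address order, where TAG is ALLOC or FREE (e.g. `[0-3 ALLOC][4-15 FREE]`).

Op 1: a = malloc(4) -> a = 0; heap: [0-3 ALLOC][4-23 FREE]
Op 2: a = realloc(a, 12) -> a = 0; heap: [0-11 ALLOC][12-23 FREE]
Op 3: b = malloc(7) -> b = 12; heap: [0-11 ALLOC][12-18 ALLOC][19-23 FREE]
Op 4: c = malloc(8) -> c = NULL; heap: [0-11 ALLOC][12-18 ALLOC][19-23 FREE]
Op 5: free(b) -> (freed b); heap: [0-11 ALLOC][12-23 FREE]
Op 6: a = realloc(a, 1) -> a = 0; heap: [0-0 ALLOC][1-23 FREE]
Op 7: d = malloc(7) -> d = 1; heap: [0-0 ALLOC][1-7 ALLOC][8-23 FREE]
free(d): d = 1 -> block [1-7 ALLOC]; mark free, coalesce with adjacent free neighbors -> [0-0 ALLOC][1-23 FREE]

Answer: [0-0 ALLOC][1-23 FREE]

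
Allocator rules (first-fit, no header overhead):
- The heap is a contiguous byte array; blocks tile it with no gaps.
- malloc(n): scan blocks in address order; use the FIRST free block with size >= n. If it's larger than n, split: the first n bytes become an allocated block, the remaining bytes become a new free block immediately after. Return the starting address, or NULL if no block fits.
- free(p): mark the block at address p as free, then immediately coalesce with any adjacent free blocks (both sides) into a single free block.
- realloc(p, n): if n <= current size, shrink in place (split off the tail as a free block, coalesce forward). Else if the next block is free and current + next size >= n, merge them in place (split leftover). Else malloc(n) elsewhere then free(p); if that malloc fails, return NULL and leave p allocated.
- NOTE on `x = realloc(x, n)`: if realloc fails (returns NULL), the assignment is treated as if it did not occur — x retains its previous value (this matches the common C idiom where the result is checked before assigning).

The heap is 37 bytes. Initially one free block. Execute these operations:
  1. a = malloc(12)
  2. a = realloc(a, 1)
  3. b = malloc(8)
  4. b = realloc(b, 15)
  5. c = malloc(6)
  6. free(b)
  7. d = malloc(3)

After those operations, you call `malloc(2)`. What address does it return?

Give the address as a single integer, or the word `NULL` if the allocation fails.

Answer: 4

Derivation:
Op 1: a = malloc(12) -> a = 0; heap: [0-11 ALLOC][12-36 FREE]
Op 2: a = realloc(a, 1) -> a = 0; heap: [0-0 ALLOC][1-36 FREE]
Op 3: b = malloc(8) -> b = 1; heap: [0-0 ALLOC][1-8 ALLOC][9-36 FREE]
Op 4: b = realloc(b, 15) -> b = 1; heap: [0-0 ALLOC][1-15 ALLOC][16-36 FREE]
Op 5: c = malloc(6) -> c = 16; heap: [0-0 ALLOC][1-15 ALLOC][16-21 ALLOC][22-36 FREE]
Op 6: free(b) -> (freed b); heap: [0-0 ALLOC][1-15 FREE][16-21 ALLOC][22-36 FREE]
Op 7: d = malloc(3) -> d = 1; heap: [0-0 ALLOC][1-3 ALLOC][4-15 FREE][16-21 ALLOC][22-36 FREE]
malloc(2): first-fit scan over [0-0 ALLOC][1-3 ALLOC][4-15 FREE][16-21 ALLOC][22-36 FREE] -> 4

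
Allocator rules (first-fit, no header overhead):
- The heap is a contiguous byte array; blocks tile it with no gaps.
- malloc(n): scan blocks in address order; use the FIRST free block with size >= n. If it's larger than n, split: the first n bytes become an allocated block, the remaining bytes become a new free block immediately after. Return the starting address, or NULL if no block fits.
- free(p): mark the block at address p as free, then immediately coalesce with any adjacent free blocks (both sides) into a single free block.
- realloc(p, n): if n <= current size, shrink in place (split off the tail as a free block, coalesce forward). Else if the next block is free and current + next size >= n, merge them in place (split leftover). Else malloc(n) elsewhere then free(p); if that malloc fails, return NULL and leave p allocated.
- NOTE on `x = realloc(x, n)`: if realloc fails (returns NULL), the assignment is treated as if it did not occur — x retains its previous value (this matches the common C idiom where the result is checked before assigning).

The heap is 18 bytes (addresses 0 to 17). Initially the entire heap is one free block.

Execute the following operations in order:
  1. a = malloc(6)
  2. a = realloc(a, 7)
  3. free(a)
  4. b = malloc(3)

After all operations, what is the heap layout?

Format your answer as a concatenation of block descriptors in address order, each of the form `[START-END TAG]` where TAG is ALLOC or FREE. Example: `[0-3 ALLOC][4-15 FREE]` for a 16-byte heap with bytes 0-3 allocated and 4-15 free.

Op 1: a = malloc(6) -> a = 0; heap: [0-5 ALLOC][6-17 FREE]
Op 2: a = realloc(a, 7) -> a = 0; heap: [0-6 ALLOC][7-17 FREE]
Op 3: free(a) -> (freed a); heap: [0-17 FREE]
Op 4: b = malloc(3) -> b = 0; heap: [0-2 ALLOC][3-17 FREE]

Answer: [0-2 ALLOC][3-17 FREE]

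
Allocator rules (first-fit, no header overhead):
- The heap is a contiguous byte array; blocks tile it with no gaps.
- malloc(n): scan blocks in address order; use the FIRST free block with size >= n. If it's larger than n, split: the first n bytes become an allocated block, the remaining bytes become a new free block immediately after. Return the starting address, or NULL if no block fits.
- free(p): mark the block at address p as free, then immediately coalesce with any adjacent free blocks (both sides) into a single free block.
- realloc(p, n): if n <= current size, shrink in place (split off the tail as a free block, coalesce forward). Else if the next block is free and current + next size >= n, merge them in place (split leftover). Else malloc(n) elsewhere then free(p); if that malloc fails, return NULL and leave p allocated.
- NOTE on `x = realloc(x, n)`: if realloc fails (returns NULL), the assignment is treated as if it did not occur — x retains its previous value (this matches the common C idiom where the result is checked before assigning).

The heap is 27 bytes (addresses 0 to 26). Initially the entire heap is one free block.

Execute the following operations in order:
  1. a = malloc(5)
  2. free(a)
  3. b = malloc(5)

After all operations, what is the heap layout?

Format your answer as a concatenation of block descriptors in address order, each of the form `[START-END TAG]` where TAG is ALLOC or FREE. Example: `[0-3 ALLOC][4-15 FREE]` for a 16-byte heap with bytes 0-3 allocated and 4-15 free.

Answer: [0-4 ALLOC][5-26 FREE]

Derivation:
Op 1: a = malloc(5) -> a = 0; heap: [0-4 ALLOC][5-26 FREE]
Op 2: free(a) -> (freed a); heap: [0-26 FREE]
Op 3: b = malloc(5) -> b = 0; heap: [0-4 ALLOC][5-26 FREE]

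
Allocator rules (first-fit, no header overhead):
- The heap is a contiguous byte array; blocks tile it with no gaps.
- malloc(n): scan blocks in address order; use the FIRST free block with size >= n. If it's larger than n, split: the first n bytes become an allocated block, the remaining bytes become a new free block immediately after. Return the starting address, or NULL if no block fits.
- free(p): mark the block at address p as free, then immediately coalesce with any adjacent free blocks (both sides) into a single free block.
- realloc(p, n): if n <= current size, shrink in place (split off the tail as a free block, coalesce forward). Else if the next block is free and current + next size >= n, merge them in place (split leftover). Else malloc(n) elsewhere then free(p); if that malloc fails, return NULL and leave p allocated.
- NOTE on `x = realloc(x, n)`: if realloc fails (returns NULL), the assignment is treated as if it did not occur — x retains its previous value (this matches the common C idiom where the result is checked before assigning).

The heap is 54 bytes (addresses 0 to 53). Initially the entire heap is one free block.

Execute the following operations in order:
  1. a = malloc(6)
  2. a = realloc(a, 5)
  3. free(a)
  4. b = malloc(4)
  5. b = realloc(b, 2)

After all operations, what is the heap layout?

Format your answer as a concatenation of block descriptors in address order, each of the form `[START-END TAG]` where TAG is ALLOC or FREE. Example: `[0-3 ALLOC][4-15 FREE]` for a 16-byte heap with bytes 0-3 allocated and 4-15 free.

Answer: [0-1 ALLOC][2-53 FREE]

Derivation:
Op 1: a = malloc(6) -> a = 0; heap: [0-5 ALLOC][6-53 FREE]
Op 2: a = realloc(a, 5) -> a = 0; heap: [0-4 ALLOC][5-53 FREE]
Op 3: free(a) -> (freed a); heap: [0-53 FREE]
Op 4: b = malloc(4) -> b = 0; heap: [0-3 ALLOC][4-53 FREE]
Op 5: b = realloc(b, 2) -> b = 0; heap: [0-1 ALLOC][2-53 FREE]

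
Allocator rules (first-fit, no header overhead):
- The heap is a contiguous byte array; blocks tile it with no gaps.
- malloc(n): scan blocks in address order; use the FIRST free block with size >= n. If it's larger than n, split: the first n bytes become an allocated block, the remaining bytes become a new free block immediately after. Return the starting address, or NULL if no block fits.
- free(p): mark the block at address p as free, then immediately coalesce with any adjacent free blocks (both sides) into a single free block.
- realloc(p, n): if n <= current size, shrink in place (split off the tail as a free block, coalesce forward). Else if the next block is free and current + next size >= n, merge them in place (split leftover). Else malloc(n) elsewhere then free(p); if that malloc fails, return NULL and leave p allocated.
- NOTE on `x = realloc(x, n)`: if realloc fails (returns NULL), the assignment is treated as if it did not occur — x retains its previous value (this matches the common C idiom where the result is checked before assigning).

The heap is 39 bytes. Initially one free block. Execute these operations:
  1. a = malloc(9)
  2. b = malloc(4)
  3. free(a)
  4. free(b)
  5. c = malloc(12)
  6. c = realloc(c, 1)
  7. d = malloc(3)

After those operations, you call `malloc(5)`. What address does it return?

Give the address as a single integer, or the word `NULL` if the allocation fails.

Op 1: a = malloc(9) -> a = 0; heap: [0-8 ALLOC][9-38 FREE]
Op 2: b = malloc(4) -> b = 9; heap: [0-8 ALLOC][9-12 ALLOC][13-38 FREE]
Op 3: free(a) -> (freed a); heap: [0-8 FREE][9-12 ALLOC][13-38 FREE]
Op 4: free(b) -> (freed b); heap: [0-38 FREE]
Op 5: c = malloc(12) -> c = 0; heap: [0-11 ALLOC][12-38 FREE]
Op 6: c = realloc(c, 1) -> c = 0; heap: [0-0 ALLOC][1-38 FREE]
Op 7: d = malloc(3) -> d = 1; heap: [0-0 ALLOC][1-3 ALLOC][4-38 FREE]
malloc(5): first-fit scan over [0-0 ALLOC][1-3 ALLOC][4-38 FREE] -> 4

Answer: 4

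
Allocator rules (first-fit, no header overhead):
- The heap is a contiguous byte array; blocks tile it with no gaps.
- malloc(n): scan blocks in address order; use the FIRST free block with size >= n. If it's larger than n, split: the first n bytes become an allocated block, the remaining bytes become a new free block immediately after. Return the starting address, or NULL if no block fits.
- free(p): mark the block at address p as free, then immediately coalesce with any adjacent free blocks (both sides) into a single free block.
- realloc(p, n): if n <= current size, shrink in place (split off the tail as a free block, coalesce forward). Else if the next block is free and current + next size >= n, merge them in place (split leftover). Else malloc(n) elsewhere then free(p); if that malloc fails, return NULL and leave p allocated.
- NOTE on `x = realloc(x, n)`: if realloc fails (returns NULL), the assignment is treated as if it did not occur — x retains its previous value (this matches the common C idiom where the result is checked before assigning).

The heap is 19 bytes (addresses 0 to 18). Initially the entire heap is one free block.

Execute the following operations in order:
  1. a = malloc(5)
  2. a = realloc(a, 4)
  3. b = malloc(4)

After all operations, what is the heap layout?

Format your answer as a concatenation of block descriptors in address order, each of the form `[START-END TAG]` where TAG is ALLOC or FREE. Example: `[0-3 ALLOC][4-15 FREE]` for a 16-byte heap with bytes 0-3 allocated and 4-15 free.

Op 1: a = malloc(5) -> a = 0; heap: [0-4 ALLOC][5-18 FREE]
Op 2: a = realloc(a, 4) -> a = 0; heap: [0-3 ALLOC][4-18 FREE]
Op 3: b = malloc(4) -> b = 4; heap: [0-3 ALLOC][4-7 ALLOC][8-18 FREE]

Answer: [0-3 ALLOC][4-7 ALLOC][8-18 FREE]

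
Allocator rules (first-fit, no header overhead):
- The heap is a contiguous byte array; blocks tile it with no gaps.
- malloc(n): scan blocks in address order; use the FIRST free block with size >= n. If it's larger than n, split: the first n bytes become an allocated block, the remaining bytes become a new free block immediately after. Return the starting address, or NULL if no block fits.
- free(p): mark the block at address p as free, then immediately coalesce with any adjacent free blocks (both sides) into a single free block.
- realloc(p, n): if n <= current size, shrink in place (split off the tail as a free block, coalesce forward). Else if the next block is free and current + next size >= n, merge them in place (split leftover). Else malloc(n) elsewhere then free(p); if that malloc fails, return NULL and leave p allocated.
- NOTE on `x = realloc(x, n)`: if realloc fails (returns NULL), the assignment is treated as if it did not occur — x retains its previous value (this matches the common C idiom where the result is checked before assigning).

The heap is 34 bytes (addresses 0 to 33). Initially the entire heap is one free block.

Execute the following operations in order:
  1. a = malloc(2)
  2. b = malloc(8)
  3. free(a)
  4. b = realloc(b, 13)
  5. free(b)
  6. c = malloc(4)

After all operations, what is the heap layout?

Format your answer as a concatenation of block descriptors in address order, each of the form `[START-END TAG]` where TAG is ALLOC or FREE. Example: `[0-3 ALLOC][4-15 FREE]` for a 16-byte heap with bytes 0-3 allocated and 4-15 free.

Op 1: a = malloc(2) -> a = 0; heap: [0-1 ALLOC][2-33 FREE]
Op 2: b = malloc(8) -> b = 2; heap: [0-1 ALLOC][2-9 ALLOC][10-33 FREE]
Op 3: free(a) -> (freed a); heap: [0-1 FREE][2-9 ALLOC][10-33 FREE]
Op 4: b = realloc(b, 13) -> b = 2; heap: [0-1 FREE][2-14 ALLOC][15-33 FREE]
Op 5: free(b) -> (freed b); heap: [0-33 FREE]
Op 6: c = malloc(4) -> c = 0; heap: [0-3 ALLOC][4-33 FREE]

Answer: [0-3 ALLOC][4-33 FREE]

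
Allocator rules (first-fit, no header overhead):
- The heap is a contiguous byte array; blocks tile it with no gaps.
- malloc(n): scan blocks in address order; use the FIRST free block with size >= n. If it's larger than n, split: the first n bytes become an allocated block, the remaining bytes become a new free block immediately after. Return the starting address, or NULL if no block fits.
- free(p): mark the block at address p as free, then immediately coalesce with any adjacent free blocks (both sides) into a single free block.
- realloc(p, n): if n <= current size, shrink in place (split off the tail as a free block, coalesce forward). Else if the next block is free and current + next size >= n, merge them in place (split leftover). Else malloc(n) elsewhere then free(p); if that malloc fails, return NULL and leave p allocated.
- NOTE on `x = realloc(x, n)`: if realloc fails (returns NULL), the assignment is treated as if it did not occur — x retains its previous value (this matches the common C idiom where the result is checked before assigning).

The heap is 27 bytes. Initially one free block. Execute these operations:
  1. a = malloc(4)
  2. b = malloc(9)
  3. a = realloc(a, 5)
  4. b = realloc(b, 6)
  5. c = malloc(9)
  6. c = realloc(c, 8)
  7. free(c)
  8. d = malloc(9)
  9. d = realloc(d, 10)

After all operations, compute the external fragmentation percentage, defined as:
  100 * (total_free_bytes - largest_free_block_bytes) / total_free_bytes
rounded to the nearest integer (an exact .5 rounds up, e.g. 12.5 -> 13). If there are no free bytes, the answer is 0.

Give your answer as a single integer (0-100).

Op 1: a = malloc(4) -> a = 0; heap: [0-3 ALLOC][4-26 FREE]
Op 2: b = malloc(9) -> b = 4; heap: [0-3 ALLOC][4-12 ALLOC][13-26 FREE]
Op 3: a = realloc(a, 5) -> a = 13; heap: [0-3 FREE][4-12 ALLOC][13-17 ALLOC][18-26 FREE]
Op 4: b = realloc(b, 6) -> b = 4; heap: [0-3 FREE][4-9 ALLOC][10-12 FREE][13-17 ALLOC][18-26 FREE]
Op 5: c = malloc(9) -> c = 18; heap: [0-3 FREE][4-9 ALLOC][10-12 FREE][13-17 ALLOC][18-26 ALLOC]
Op 6: c = realloc(c, 8) -> c = 18; heap: [0-3 FREE][4-9 ALLOC][10-12 FREE][13-17 ALLOC][18-25 ALLOC][26-26 FREE]
Op 7: free(c) -> (freed c); heap: [0-3 FREE][4-9 ALLOC][10-12 FREE][13-17 ALLOC][18-26 FREE]
Op 8: d = malloc(9) -> d = 18; heap: [0-3 FREE][4-9 ALLOC][10-12 FREE][13-17 ALLOC][18-26 ALLOC]
Op 9: d = realloc(d, 10) -> NULL (d unchanged); heap: [0-3 FREE][4-9 ALLOC][10-12 FREE][13-17 ALLOC][18-26 ALLOC]
Free blocks: [4 3] total_free=7 largest=4 -> 100*(7-4)/7 = 300/7 ≈ 42.857 -> rounds to 43

Answer: 43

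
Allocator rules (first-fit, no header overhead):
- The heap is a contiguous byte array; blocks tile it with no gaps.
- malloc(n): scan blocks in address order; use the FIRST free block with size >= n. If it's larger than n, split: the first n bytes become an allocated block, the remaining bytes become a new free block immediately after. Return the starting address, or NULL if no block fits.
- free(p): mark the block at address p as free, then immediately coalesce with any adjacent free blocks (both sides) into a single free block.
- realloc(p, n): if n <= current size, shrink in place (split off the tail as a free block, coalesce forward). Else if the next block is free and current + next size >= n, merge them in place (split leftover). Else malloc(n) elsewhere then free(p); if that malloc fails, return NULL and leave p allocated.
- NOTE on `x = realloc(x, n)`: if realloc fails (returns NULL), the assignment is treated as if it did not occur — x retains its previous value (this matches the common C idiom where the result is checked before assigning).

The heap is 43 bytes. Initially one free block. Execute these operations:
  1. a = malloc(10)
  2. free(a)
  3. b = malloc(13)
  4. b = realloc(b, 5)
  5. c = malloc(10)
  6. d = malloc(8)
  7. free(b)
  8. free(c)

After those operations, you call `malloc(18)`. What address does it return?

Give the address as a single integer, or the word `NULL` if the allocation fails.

Answer: 23

Derivation:
Op 1: a = malloc(10) -> a = 0; heap: [0-9 ALLOC][10-42 FREE]
Op 2: free(a) -> (freed a); heap: [0-42 FREE]
Op 3: b = malloc(13) -> b = 0; heap: [0-12 ALLOC][13-42 FREE]
Op 4: b = realloc(b, 5) -> b = 0; heap: [0-4 ALLOC][5-42 FREE]
Op 5: c = malloc(10) -> c = 5; heap: [0-4 ALLOC][5-14 ALLOC][15-42 FREE]
Op 6: d = malloc(8) -> d = 15; heap: [0-4 ALLOC][5-14 ALLOC][15-22 ALLOC][23-42 FREE]
Op 7: free(b) -> (freed b); heap: [0-4 FREE][5-14 ALLOC][15-22 ALLOC][23-42 FREE]
Op 8: free(c) -> (freed c); heap: [0-14 FREE][15-22 ALLOC][23-42 FREE]
malloc(18): first-fit scan over [0-14 FREE][15-22 ALLOC][23-42 FREE] -> 23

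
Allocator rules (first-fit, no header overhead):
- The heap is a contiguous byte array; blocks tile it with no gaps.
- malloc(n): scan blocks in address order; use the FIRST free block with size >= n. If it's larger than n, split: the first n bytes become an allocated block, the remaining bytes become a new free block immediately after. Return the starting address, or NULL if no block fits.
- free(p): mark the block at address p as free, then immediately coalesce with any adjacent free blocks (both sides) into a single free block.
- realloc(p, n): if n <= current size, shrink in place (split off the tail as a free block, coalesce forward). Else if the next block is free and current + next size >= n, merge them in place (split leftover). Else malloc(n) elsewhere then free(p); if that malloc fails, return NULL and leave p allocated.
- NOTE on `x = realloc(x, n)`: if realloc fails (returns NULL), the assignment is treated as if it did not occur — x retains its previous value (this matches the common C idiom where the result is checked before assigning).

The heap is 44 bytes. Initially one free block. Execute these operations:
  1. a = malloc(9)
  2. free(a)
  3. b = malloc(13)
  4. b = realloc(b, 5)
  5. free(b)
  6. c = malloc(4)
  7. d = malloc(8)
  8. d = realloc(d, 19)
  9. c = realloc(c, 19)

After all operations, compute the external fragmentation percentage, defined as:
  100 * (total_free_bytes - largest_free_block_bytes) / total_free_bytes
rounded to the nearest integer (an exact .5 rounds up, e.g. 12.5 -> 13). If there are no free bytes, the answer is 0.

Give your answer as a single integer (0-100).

Op 1: a = malloc(9) -> a = 0; heap: [0-8 ALLOC][9-43 FREE]
Op 2: free(a) -> (freed a); heap: [0-43 FREE]
Op 3: b = malloc(13) -> b = 0; heap: [0-12 ALLOC][13-43 FREE]
Op 4: b = realloc(b, 5) -> b = 0; heap: [0-4 ALLOC][5-43 FREE]
Op 5: free(b) -> (freed b); heap: [0-43 FREE]
Op 6: c = malloc(4) -> c = 0; heap: [0-3 ALLOC][4-43 FREE]
Op 7: d = malloc(8) -> d = 4; heap: [0-3 ALLOC][4-11 ALLOC][12-43 FREE]
Op 8: d = realloc(d, 19) -> d = 4; heap: [0-3 ALLOC][4-22 ALLOC][23-43 FREE]
Op 9: c = realloc(c, 19) -> c = 23; heap: [0-3 FREE][4-22 ALLOC][23-41 ALLOC][42-43 FREE]
Free blocks: [4 2] total_free=6 largest=4 -> 100*(6-4)/6 = 200/6 ≈ 33.333 -> rounds to 33

Answer: 33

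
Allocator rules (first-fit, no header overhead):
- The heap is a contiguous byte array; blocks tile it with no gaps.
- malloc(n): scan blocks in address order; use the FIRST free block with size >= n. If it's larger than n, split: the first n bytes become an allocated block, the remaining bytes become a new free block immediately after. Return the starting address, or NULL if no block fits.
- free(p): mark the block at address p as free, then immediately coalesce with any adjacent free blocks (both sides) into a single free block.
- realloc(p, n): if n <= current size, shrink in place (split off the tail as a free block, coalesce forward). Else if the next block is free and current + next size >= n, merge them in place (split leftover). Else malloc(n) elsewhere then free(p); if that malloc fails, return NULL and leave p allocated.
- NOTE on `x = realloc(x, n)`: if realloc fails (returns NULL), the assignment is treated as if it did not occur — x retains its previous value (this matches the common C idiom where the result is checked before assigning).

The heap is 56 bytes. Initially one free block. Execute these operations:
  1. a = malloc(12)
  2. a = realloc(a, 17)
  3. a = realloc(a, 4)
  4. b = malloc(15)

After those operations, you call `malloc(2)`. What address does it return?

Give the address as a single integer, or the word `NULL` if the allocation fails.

Answer: 19

Derivation:
Op 1: a = malloc(12) -> a = 0; heap: [0-11 ALLOC][12-55 FREE]
Op 2: a = realloc(a, 17) -> a = 0; heap: [0-16 ALLOC][17-55 FREE]
Op 3: a = realloc(a, 4) -> a = 0; heap: [0-3 ALLOC][4-55 FREE]
Op 4: b = malloc(15) -> b = 4; heap: [0-3 ALLOC][4-18 ALLOC][19-55 FREE]
malloc(2): first-fit scan over [0-3 ALLOC][4-18 ALLOC][19-55 FREE] -> 19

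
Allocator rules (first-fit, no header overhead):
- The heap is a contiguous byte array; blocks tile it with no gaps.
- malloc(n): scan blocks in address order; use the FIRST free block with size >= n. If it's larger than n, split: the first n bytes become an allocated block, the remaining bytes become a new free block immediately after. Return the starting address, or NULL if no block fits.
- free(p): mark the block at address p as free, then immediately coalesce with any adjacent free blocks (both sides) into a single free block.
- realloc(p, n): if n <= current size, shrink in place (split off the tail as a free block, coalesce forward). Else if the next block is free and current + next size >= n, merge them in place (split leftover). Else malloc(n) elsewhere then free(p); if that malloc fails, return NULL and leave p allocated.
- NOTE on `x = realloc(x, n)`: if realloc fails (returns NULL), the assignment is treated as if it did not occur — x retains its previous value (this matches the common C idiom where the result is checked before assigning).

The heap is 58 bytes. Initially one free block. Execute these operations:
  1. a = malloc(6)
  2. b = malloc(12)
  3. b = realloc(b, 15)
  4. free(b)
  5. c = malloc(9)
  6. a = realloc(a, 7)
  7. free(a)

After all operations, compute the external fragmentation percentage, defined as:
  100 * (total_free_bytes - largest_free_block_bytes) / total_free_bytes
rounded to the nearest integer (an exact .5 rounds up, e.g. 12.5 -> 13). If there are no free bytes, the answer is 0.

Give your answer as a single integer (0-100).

Answer: 12

Derivation:
Op 1: a = malloc(6) -> a = 0; heap: [0-5 ALLOC][6-57 FREE]
Op 2: b = malloc(12) -> b = 6; heap: [0-5 ALLOC][6-17 ALLOC][18-57 FREE]
Op 3: b = realloc(b, 15) -> b = 6; heap: [0-5 ALLOC][6-20 ALLOC][21-57 FREE]
Op 4: free(b) -> (freed b); heap: [0-5 ALLOC][6-57 FREE]
Op 5: c = malloc(9) -> c = 6; heap: [0-5 ALLOC][6-14 ALLOC][15-57 FREE]
Op 6: a = realloc(a, 7) -> a = 15; heap: [0-5 FREE][6-14 ALLOC][15-21 ALLOC][22-57 FREE]
Op 7: free(a) -> (freed a); heap: [0-5 FREE][6-14 ALLOC][15-57 FREE]
Free blocks: [6 43] total_free=49 largest=43 -> 100*(49-43)/49 = 600/49 ≈ 12.245 -> rounds to 12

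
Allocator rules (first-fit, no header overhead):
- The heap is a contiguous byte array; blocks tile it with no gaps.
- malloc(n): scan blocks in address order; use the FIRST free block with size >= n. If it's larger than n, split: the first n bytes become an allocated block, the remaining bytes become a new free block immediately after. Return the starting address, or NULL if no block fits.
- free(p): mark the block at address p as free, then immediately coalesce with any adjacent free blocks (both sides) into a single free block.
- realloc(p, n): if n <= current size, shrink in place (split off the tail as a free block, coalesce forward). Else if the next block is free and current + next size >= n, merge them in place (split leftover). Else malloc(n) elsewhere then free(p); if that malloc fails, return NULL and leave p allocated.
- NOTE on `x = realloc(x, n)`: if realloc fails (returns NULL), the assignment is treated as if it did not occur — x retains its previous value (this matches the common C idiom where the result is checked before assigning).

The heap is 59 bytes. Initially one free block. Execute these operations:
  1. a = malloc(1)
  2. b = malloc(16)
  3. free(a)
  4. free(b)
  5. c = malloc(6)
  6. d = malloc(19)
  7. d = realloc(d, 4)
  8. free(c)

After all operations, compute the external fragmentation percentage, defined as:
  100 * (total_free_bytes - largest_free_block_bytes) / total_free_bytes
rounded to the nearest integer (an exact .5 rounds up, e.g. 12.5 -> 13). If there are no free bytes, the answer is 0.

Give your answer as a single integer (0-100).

Answer: 11

Derivation:
Op 1: a = malloc(1) -> a = 0; heap: [0-0 ALLOC][1-58 FREE]
Op 2: b = malloc(16) -> b = 1; heap: [0-0 ALLOC][1-16 ALLOC][17-58 FREE]
Op 3: free(a) -> (freed a); heap: [0-0 FREE][1-16 ALLOC][17-58 FREE]
Op 4: free(b) -> (freed b); heap: [0-58 FREE]
Op 5: c = malloc(6) -> c = 0; heap: [0-5 ALLOC][6-58 FREE]
Op 6: d = malloc(19) -> d = 6; heap: [0-5 ALLOC][6-24 ALLOC][25-58 FREE]
Op 7: d = realloc(d, 4) -> d = 6; heap: [0-5 ALLOC][6-9 ALLOC][10-58 FREE]
Op 8: free(c) -> (freed c); heap: [0-5 FREE][6-9 ALLOC][10-58 FREE]
Free blocks: [6 49] total_free=55 largest=49 -> 100*(55-49)/55 = 600/55 ≈ 10.909 -> rounds to 11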